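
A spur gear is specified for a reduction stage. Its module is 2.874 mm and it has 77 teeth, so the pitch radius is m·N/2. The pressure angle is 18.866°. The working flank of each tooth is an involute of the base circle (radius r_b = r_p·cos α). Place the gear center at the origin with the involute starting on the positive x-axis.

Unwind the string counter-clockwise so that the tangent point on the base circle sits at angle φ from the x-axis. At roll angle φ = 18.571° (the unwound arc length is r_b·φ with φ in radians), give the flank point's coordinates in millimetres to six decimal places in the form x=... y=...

x=110.061019 y=1.176016

pitch radius r_p = m·N/2 = 2.874·77/2 = 110.649000
base radius r_b = r_p·cos α = 110.649000·cos 18.866° = 104.704649
roll angle φ = 18.571° = 0.32412510 rad
x = r_b·(cos φ + φ·sin φ) = 104.704649·(0.94792973 + 0.32412510·0.31847956) = 110.061019
y = r_b·(sin φ − φ·cos φ) = 104.704649·(0.31847956 − 0.32412510·0.94792973) = 1.176016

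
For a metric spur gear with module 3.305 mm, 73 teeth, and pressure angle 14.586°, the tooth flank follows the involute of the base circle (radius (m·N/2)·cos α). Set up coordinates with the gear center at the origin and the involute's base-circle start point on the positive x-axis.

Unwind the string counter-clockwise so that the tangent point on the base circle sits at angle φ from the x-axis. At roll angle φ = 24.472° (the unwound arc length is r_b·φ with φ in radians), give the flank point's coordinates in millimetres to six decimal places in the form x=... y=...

x=126.912636 y=2.977231

pitch radius r_p = m·N/2 = 3.305·73/2 = 120.632500
base radius r_b = r_p·cos α = 120.632500·cos 14.586° = 116.744603
roll angle φ = 24.472° = 0.42711697 rad
x = r_b·(cos φ + φ·sin φ) = 116.744603·(0.91016382 + 0.42711697·0.41424850) = 126.912636
y = r_b·(sin φ − φ·cos φ) = 116.744603·(0.41424850 − 0.42711697·0.91016382) = 2.977231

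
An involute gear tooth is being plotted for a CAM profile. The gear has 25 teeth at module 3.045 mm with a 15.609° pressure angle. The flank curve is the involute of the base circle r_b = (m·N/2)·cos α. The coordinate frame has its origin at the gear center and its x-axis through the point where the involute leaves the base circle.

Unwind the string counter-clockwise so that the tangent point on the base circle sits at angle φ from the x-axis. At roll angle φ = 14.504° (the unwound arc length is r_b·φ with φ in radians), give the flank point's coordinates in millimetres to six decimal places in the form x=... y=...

pitch radius r_p = m·N/2 = 3.045·25/2 = 38.062500
base radius r_b = r_p·cos α = 38.062500·cos 15.609° = 36.658767
roll angle φ = 14.504° = 0.25314255 rad
x = r_b·(cos φ + φ·sin φ) = 36.658767·(0.96813016 + 0.25314255·0.25044759) = 37.814585
y = r_b·(sin φ − φ·cos φ) = 36.658767·(0.25044759 − 0.25314255·0.96813016) = 0.196955

x=37.814585 y=0.196955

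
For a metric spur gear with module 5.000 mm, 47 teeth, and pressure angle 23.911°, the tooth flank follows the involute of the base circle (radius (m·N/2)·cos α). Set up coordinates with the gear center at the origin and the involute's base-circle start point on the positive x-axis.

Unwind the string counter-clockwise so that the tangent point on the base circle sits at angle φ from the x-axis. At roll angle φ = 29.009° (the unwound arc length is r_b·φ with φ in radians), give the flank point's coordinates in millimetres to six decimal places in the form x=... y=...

pitch radius r_p = m·N/2 = 5.000·47/2 = 117.500000
base radius r_b = r_p·cos α = 117.500000·cos 23.911° = 107.415698
roll angle φ = 29.009° = 0.50630256 rad
x = r_b·(cos φ + φ·sin φ) = 107.415698·(0.87454354 + 0.50630256·0.48494700) = 120.313472
y = r_b·(sin φ − φ·cos φ) = 107.415698·(0.48494700 − 0.50630256·0.87454354) = 4.529007

x=120.313472 y=4.529007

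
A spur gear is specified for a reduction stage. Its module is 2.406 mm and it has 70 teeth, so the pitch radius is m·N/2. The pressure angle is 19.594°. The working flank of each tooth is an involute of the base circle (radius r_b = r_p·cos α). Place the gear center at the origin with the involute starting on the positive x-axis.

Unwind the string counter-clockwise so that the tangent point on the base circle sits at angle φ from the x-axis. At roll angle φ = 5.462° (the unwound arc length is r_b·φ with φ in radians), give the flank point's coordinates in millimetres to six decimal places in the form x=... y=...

pitch radius r_p = m·N/2 = 2.406·70/2 = 84.210000
base radius r_b = r_p·cos α = 84.210000·cos 19.594° = 79.333616
roll angle φ = 5.462° = 0.09532988 rad
x = r_b·(cos φ + φ·sin φ) = 79.333616·(0.99545955 + 0.09532988·0.09518556) = 79.693281
y = r_b·(sin φ − φ·cos φ) = 79.333616·(0.09518556 − 0.09532988·0.99545955) = 0.022889

x=79.693281 y=0.022889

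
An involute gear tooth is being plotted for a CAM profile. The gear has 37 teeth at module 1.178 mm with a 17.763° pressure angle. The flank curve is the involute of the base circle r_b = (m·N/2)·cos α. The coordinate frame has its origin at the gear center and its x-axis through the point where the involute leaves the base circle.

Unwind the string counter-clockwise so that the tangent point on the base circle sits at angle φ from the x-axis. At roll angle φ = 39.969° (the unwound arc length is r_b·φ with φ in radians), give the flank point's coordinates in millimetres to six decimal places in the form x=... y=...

pitch radius r_p = m·N/2 = 1.178·37/2 = 21.793000
base radius r_b = r_p·cos α = 21.793000·cos 17.763° = 20.754054
roll angle φ = 39.969° = 0.69759065 rad
x = r_b·(cos φ + φ·sin φ) = 20.754054·(0.76639211 + 0.69759065·0.64237305) = 25.205913
y = r_b·(sin φ − φ·cos φ) = 20.754054·(0.64237305 − 0.69759065·0.76639211) = 2.236147

x=25.205913 y=2.236147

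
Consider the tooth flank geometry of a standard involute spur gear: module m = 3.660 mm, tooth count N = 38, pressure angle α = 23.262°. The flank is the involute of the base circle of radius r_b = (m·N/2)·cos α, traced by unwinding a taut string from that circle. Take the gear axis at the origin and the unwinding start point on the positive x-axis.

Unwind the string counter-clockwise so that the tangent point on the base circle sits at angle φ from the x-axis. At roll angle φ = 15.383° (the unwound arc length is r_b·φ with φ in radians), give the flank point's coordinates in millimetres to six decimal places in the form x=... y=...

x=66.148265 y=0.409178

pitch radius r_p = m·N/2 = 3.660·38/2 = 69.540000
base radius r_b = r_p·cos α = 69.540000·cos 23.262° = 63.886990
roll angle φ = 15.383° = 0.26848400 rad
x = r_b·(cos φ + φ·sin φ) = 63.886990·(0.96417415 + 0.26848400·0.26527005) = 66.148265
y = r_b·(sin φ − φ·cos φ) = 63.886990·(0.26527005 − 0.26848400·0.96417415) = 0.409178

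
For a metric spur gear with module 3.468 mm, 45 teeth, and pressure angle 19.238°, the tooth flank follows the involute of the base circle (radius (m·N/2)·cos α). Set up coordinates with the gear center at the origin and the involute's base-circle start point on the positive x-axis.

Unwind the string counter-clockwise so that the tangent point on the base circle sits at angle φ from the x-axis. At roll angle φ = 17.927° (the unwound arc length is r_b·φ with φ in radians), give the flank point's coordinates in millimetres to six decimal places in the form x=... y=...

pitch radius r_p = m·N/2 = 3.468·45/2 = 78.030000
base radius r_b = r_p·cos α = 78.030000·cos 19.238° = 73.672653
roll angle φ = 17.927° = 0.31288518 rad
x = r_b·(cos φ + φ·sin φ) = 73.672653·(0.95144946 + 0.31288518·0.30780501) = 77.191044
y = r_b·(sin φ − φ·cos φ) = 73.672653·(0.30780501 − 0.31288518·0.95144946) = 0.744873

x=77.191044 y=0.744873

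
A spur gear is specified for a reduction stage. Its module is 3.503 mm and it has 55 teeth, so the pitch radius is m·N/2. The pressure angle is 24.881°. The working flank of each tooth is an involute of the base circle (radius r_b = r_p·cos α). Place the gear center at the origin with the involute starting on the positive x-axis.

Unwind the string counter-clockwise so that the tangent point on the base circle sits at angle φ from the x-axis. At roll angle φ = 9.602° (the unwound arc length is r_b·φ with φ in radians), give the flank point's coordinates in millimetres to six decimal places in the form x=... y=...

x=88.609862 y=0.136724

pitch radius r_p = m·N/2 = 3.503·55/2 = 96.332500
base radius r_b = r_p·cos α = 96.332500·cos 24.881° = 87.391263
roll angle φ = 9.602° = 0.16758651 rad
x = r_b·(cos φ + φ·sin φ) = 87.391263·(0.98599022 + 0.16758651·0.16680316) = 88.609862
y = r_b·(sin φ − φ·cos φ) = 87.391263·(0.16680316 − 0.16758651·0.98599022) = 0.136724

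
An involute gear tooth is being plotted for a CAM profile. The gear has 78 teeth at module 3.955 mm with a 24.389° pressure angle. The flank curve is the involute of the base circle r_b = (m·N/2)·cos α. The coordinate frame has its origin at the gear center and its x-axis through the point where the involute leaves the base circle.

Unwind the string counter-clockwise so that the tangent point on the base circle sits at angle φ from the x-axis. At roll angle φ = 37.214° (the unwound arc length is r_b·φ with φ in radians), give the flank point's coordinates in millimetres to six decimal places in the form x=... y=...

x=167.059542 y=12.297404

pitch radius r_p = m·N/2 = 3.955·78/2 = 154.245000
base radius r_b = r_p·cos α = 154.245000·cos 24.389° = 140.480632
roll angle φ = 37.214° = 0.64950683 rad
x = r_b·(cos φ + φ·sin φ) = 140.480632·(0.79638216 + 0.64950683·0.60479373) = 167.059542
y = r_b·(sin φ − φ·cos φ) = 140.480632·(0.60479373 − 0.64950683·0.79638216) = 12.297404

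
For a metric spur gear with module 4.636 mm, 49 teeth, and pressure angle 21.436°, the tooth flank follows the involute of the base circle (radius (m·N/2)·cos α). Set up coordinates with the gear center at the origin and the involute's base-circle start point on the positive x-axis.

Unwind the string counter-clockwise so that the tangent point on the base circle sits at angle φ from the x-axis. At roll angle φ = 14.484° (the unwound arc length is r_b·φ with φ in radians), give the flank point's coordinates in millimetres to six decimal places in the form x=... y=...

pitch radius r_p = m·N/2 = 4.636·49/2 = 113.582000
base radius r_b = r_p·cos α = 113.582000·cos 21.436° = 105.725121
roll angle φ = 14.484° = 0.25279349 rad
x = r_b·(cos φ + φ·sin φ) = 105.725121·(0.96821752 + 0.25279349·0.25010964) = 109.049501
y = r_b·(sin φ − φ·cos φ) = 105.725121·(0.25010964 − 0.25279349·0.96821752) = 0.565688

x=109.049501 y=0.565688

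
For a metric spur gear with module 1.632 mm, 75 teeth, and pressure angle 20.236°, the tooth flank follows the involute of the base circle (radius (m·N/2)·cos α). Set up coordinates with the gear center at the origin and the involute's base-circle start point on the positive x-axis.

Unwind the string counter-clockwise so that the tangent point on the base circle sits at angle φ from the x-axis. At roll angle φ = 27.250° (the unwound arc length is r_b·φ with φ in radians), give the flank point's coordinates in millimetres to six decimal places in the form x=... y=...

x=63.554229 y=2.012967

pitch radius r_p = m·N/2 = 1.632·75/2 = 61.200000
base radius r_b = r_p·cos α = 61.200000·cos 20.236° = 57.422484
roll angle φ = 27.250° = 0.47560222 rad
x = r_b·(cos φ + φ·sin φ) = 57.422484·(0.88901714 + 0.47560222·0.45787392) = 63.554229
y = r_b·(sin φ − φ·cos φ) = 57.422484·(0.45787392 − 0.47560222·0.88901714) = 2.012967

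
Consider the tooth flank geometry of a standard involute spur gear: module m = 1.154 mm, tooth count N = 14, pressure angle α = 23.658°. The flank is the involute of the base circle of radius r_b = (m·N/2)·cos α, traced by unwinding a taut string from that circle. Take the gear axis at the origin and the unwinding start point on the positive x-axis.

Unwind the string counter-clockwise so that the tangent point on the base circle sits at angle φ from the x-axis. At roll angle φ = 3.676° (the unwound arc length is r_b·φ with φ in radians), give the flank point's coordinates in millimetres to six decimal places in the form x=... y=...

pitch radius r_p = m·N/2 = 1.154·14/2 = 8.078000
base radius r_b = r_p·cos α = 8.078000·cos 23.658° = 7.399101
roll angle φ = 3.676° = 0.06415830 rad
x = r_b·(cos φ + φ·sin φ) = 7.399101·(0.99794256 + 0.06415830·0.06411430) = 7.414313
y = r_b·(sin φ − φ·cos φ) = 7.399101·(0.06411430 − 0.06415830·0.99794256) = 0.000651

x=7.414313 y=0.000651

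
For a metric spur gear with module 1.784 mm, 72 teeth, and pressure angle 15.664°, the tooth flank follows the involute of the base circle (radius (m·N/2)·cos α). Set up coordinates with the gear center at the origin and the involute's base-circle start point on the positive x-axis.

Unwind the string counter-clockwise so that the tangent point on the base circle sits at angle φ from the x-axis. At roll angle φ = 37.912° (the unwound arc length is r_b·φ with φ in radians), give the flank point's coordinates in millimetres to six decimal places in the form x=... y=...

x=73.930208 y=5.714350

pitch radius r_p = m·N/2 = 1.784·72/2 = 64.224000
base radius r_b = r_p·cos α = 64.224000·cos 15.664° = 61.838822
roll angle φ = 37.912° = 0.66168923 rad
x = r_b·(cos φ + φ·sin φ) = 61.838822·(0.78895541 + 0.66168923·0.61445045) = 73.930208
y = r_b·(sin φ − φ·cos φ) = 61.838822·(0.61445045 − 0.66168923·0.78895541) = 5.714350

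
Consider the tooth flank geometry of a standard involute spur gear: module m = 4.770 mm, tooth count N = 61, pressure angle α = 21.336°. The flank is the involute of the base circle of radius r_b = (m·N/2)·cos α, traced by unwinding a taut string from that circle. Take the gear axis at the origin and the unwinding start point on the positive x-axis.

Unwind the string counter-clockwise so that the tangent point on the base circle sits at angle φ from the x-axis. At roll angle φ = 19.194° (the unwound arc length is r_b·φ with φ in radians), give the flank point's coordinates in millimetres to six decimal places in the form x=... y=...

pitch radius r_p = m·N/2 = 4.770·61/2 = 145.485000
base radius r_b = r_p·cos α = 145.485000·cos 21.336° = 135.513866
roll angle φ = 19.194° = 0.33499850 rad
x = r_b·(cos φ + φ·sin φ) = 135.513866·(0.94441080 + 0.33499850·0.32876775) = 142.905810
y = r_b·(sin φ − φ·cos φ) = 135.513866·(0.32876775 − 0.33499850·0.94441080) = 1.679227

x=142.905810 y=1.679227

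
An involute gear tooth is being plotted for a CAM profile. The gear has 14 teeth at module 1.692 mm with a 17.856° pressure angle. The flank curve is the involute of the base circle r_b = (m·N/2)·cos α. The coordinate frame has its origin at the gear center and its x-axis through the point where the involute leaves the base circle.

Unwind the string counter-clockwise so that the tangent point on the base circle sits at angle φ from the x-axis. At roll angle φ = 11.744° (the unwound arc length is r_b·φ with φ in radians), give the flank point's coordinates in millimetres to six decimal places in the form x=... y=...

x=11.507813 y=0.032225

pitch radius r_p = m·N/2 = 1.692·14/2 = 11.844000
base radius r_b = r_p·cos α = 11.844000·cos 17.856° = 11.273476
roll angle φ = 11.744° = 0.20497147 rad
x = r_b·(cos φ + φ·sin φ) = 11.273476·(0.97906679 + 0.20497147·0.20353922) = 11.507813
y = r_b·(sin φ − φ·cos φ) = 11.273476·(0.20353922 − 0.20497147·0.97906679) = 0.032225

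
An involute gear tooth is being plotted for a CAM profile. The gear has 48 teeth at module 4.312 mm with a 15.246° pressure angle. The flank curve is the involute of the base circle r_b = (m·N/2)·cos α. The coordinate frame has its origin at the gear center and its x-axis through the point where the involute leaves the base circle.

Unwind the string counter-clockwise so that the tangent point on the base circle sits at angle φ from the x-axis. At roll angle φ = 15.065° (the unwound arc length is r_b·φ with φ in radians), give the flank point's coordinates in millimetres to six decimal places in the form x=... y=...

pitch radius r_p = m·N/2 = 4.312·48/2 = 103.488000
base radius r_b = r_p·cos α = 103.488000·cos 15.246° = 99.845811
roll angle φ = 15.065° = 0.26293385 rad
x = r_b·(cos φ + φ·sin φ) = 99.845811·(0.96563158 + 0.26293385·0.25991469) = 103.237768
y = r_b·(sin φ − φ·cos φ) = 99.845811·(0.25991469 − 0.26293385·0.96563158) = 0.600818

x=103.237768 y=0.600818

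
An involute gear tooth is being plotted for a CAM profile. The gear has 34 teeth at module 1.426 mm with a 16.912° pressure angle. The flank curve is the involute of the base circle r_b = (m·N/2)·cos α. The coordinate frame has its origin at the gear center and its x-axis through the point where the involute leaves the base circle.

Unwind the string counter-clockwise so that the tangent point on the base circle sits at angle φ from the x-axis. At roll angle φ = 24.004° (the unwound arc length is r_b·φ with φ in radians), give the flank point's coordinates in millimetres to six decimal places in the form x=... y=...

x=25.140599 y=0.558583

pitch radius r_p = m·N/2 = 1.426·34/2 = 24.242000
base radius r_b = r_p·cos α = 24.242000·cos 16.912° = 23.193598
roll angle φ = 24.004° = 0.41894883 rad
x = r_b·(cos φ + φ·sin φ) = 23.193598·(0.91351706 + 0.41894883·0.40680042) = 25.140599
y = r_b·(sin φ − φ·cos φ) = 23.193598·(0.40680042 − 0.41894883·0.91351706) = 0.558583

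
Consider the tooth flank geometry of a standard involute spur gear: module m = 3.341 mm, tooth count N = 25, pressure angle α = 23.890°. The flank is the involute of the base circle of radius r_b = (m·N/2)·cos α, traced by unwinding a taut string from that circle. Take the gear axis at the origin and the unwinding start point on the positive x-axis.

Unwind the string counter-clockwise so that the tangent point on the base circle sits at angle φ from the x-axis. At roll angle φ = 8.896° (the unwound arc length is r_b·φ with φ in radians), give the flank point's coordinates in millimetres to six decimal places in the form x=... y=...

x=38.641971 y=0.047526

pitch radius r_p = m·N/2 = 3.341·25/2 = 41.762500
base radius r_b = r_p·cos α = 41.762500·cos 23.890° = 38.184483
roll angle φ = 8.896° = 0.15526449 rad
x = r_b·(cos φ + φ·sin φ) = 38.184483·(0.98797066 + 0.15526449·0.15464141) = 38.641971
y = r_b·(sin φ − φ·cos φ) = 38.184483·(0.15464141 − 0.15526449·0.98797066) = 0.047526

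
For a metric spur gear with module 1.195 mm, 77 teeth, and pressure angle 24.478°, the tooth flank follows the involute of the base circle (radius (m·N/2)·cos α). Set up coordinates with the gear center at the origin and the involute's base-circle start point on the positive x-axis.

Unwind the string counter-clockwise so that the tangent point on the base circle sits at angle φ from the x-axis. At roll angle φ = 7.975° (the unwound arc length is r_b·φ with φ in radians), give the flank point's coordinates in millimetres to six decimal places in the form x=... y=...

pitch radius r_p = m·N/2 = 1.195·77/2 = 46.007500
base radius r_b = r_p·cos α = 46.007500·cos 24.478° = 41.872366
roll angle φ = 7.975° = 0.13919001 rad
x = r_b·(cos φ + φ·sin φ) = 41.872366·(0.99032870 + 0.13919001·0.13874100) = 42.276018
y = r_b·(sin φ − φ·cos φ) = 41.872366·(0.13874100 − 0.13919001·0.99032870) = 0.037565

x=42.276018 y=0.037565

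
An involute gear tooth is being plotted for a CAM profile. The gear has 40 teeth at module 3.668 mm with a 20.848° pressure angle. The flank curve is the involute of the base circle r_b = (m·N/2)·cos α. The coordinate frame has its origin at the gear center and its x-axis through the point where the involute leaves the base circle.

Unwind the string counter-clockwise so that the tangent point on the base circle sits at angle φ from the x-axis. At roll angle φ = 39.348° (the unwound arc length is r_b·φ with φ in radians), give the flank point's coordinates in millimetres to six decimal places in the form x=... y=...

pitch radius r_p = m·N/2 = 3.668·40/2 = 73.360000
base radius r_b = r_p·cos α = 73.360000·cos 20.848° = 68.556963
roll angle φ = 39.348° = 0.68675215 rad
x = r_b·(cos φ + φ·sin φ) = 68.556963·(0.77330932 + 0.68675215·0.63402894) = 82.866862
y = r_b·(sin φ − φ·cos φ) = 68.556963·(0.63402894 − 0.68675215·0.77330932) = 7.058426

x=82.866862 y=7.058426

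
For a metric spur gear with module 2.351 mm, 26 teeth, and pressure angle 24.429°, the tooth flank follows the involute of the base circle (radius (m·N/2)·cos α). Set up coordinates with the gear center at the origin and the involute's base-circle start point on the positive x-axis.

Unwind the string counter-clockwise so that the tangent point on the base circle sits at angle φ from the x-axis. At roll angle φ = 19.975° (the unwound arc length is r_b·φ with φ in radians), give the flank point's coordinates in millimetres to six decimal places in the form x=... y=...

pitch radius r_p = m·N/2 = 2.351·26/2 = 30.563000
base radius r_b = r_p·cos α = 30.563000·cos 24.429° = 27.826831
roll angle φ = 19.975° = 0.34862952 rad
x = r_b·(cos φ + φ·sin φ) = 27.826831·(0.93984177 + 0.34862952·0.34161009) = 29.466864
y = r_b·(sin φ − φ·cos φ) = 27.826831·(0.34161009 − 0.34862952·0.93984177) = 0.388282

x=29.466864 y=0.388282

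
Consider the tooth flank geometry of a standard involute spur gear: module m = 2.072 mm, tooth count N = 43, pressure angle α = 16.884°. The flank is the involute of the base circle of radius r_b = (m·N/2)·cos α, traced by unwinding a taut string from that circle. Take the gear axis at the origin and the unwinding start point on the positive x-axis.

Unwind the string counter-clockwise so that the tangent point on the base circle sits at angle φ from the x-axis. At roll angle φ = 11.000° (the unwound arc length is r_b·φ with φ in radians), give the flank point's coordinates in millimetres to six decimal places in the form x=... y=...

x=43.406124 y=0.100180

pitch radius r_p = m·N/2 = 2.072·43/2 = 44.548000
base radius r_b = r_p·cos α = 44.548000·cos 16.884° = 42.627746
roll angle φ = 11.000° = 0.19198622 rad
x = r_b·(cos φ + φ·sin φ) = 42.627746·(0.98162718 + 0.19198622·0.19080900) = 43.406124
y = r_b·(sin φ − φ·cos φ) = 42.627746·(0.19080900 − 0.19198622·0.98162718) = 0.100180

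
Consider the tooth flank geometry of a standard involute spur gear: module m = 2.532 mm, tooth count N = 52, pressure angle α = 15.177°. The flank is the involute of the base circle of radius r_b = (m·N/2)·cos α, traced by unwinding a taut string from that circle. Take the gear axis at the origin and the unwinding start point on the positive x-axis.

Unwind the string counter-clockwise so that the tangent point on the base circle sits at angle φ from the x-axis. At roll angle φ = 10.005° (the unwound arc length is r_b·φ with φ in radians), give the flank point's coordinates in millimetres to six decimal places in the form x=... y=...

x=64.497193 y=0.112423

pitch radius r_p = m·N/2 = 2.532·52/2 = 65.832000
base radius r_b = r_p·cos α = 65.832000·cos 15.177° = 63.535890
roll angle φ = 10.005° = 0.17462019 rad
x = r_b·(cos φ + φ·sin φ) = 63.535890·(0.98479260 + 0.17462019·0.17373412) = 64.497193
y = r_b·(sin φ − φ·cos φ) = 63.535890·(0.17373412 − 0.17462019·0.98479260) = 0.112423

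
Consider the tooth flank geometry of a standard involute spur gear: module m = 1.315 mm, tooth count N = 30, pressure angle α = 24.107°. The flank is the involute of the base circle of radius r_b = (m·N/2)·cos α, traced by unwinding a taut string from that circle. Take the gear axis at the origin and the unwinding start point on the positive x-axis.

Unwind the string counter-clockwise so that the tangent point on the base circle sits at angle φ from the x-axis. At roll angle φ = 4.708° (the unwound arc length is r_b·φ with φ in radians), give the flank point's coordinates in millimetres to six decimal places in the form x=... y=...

pitch radius r_p = m·N/2 = 1.315·30/2 = 19.725000
base radius r_b = r_p·cos α = 19.725000·cos 24.107° = 18.004670
roll angle φ = 4.708° = 0.08217010 rad
x = r_b·(cos φ + φ·sin φ) = 18.004670·(0.99662594 + 0.08217010·0.08207766) = 18.065351
y = r_b·(sin φ − φ·cos φ) = 18.004670·(0.08207766 − 0.08217010·0.99662594) = 0.003327

x=18.065351 y=0.003327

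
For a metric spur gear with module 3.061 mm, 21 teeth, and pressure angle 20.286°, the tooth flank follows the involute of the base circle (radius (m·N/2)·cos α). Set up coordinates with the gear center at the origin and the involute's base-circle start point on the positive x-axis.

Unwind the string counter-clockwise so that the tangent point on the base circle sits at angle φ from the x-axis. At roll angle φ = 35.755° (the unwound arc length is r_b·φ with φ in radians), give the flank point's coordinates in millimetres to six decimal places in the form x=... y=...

pitch radius r_p = m·N/2 = 3.061·21/2 = 32.140500
base radius r_b = r_p·cos α = 32.140500·cos 20.286° = 30.146943
roll angle φ = 35.755° = 0.62404247 rad
x = r_b·(cos φ + φ·sin φ) = 30.146943·(0.81152299 + 0.62404247·0.58432049) = 35.457743
y = r_b·(sin φ − φ·cos φ) = 30.146943·(0.58432049 − 0.62404247·0.81152299) = 2.348316

x=35.457743 y=2.348316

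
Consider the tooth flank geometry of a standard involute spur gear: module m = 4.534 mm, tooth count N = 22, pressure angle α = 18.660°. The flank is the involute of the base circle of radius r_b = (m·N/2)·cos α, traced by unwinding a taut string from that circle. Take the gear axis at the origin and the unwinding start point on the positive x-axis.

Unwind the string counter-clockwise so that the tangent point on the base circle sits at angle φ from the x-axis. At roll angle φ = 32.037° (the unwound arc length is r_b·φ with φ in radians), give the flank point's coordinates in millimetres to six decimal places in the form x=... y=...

pitch radius r_p = m·N/2 = 4.534·22/2 = 49.874000
base radius r_b = r_p·cos α = 49.874000·cos 18.660° = 47.252317
roll angle φ = 32.037° = 0.55915113 rad
x = r_b·(cos φ + φ·sin φ) = 47.252317·(0.84770571 + 0.55915113·0.53046680) = 54.071622
y = r_b·(sin φ − φ·cos φ) = 47.252317·(0.53046680 − 0.55915113·0.84770571) = 2.668395

x=54.071622 y=2.668395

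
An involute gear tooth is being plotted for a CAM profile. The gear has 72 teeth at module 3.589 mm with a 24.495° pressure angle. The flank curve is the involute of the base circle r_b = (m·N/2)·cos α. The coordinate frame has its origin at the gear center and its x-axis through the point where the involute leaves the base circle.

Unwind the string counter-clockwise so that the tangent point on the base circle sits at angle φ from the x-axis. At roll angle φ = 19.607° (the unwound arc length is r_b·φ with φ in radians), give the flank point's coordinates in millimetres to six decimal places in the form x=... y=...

pitch radius r_p = m·N/2 = 3.589·72/2 = 129.204000
base radius r_b = r_p·cos α = 129.204000·cos 24.495° = 117.575311
roll angle φ = 19.607° = 0.34220671 rad
x = r_b·(cos φ + φ·sin φ) = 117.575311·(0.94201646 + 0.34220671·0.33556666) = 124.259424
y = r_b·(sin φ − φ·cos φ) = 117.575311·(0.33556666 − 0.34220671·0.94201646) = 1.552266

x=124.259424 y=1.552266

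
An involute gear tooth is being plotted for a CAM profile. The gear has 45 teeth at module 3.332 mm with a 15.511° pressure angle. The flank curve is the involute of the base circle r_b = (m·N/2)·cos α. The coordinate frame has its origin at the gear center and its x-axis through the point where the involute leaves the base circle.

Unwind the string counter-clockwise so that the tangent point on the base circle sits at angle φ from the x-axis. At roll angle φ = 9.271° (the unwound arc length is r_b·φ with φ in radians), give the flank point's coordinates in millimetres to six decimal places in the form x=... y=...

pitch radius r_p = m·N/2 = 3.332·45/2 = 74.970000
base radius r_b = r_p·cos α = 74.970000·cos 15.511° = 72.239527
roll angle φ = 9.271° = 0.16180947 rad
x = r_b·(cos φ + φ·sin φ) = 72.239527·(0.98693739 + 0.16180947·0.16110431) = 73.179045
y = r_b·(sin φ − φ·cos φ) = 72.239527·(0.16110431 − 0.16180947·0.98693739) = 0.101748

x=73.179045 y=0.101748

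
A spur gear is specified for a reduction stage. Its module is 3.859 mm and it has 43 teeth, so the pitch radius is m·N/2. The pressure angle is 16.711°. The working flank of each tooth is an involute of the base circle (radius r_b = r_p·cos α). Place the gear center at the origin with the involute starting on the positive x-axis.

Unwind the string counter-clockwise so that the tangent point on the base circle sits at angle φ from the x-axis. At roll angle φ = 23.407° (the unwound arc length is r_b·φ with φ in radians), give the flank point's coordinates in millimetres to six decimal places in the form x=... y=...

pitch radius r_p = m·N/2 = 3.859·43/2 = 82.968500
base radius r_b = r_p·cos α = 82.968500·cos 16.711° = 79.464517
roll angle φ = 23.407° = 0.40852922 rad
x = r_b·(cos φ + φ·sin φ) = 79.464517·(0.91770610 + 0.40852922·0.39726001) = 85.821553
y = r_b·(sin φ − φ·cos φ) = 79.464517·(0.39726001 − 0.40852922·0.91770610) = 1.776052

x=85.821553 y=1.776052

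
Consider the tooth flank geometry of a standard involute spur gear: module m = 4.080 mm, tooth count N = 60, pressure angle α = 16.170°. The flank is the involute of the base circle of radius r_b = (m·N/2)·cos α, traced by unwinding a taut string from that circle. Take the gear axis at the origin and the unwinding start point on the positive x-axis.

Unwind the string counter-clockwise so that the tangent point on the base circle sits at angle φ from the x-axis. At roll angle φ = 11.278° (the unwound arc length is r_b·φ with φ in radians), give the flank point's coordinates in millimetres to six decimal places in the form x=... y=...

x=119.813205 y=0.297697

pitch radius r_p = m·N/2 = 4.080·60/2 = 122.400000
base radius r_b = r_p·cos α = 122.400000·cos 16.170° = 117.557811
roll angle φ = 11.278° = 0.19683823 rad
x = r_b·(cos φ + φ·sin φ) = 117.557811·(0.98068982 + 0.19683823·0.19556960) = 119.813205
y = r_b·(sin φ − φ·cos φ) = 117.557811·(0.19556960 − 0.19683823·0.98068982) = 0.297697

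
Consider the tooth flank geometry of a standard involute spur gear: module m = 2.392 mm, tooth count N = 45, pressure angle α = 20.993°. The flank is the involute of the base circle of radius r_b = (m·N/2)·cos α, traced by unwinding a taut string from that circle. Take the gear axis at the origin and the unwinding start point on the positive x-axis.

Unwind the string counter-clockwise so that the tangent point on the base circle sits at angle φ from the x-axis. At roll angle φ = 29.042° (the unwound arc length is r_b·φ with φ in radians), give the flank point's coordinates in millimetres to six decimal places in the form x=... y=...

pitch radius r_p = m·N/2 = 2.392·45/2 = 53.820000
base radius r_b = r_p·cos α = 53.820000·cos 20.993° = 50.247655
roll angle φ = 29.042° = 0.50687852 rad
x = r_b·(cos φ + φ·sin φ) = 50.247655·(0.87426409 + 0.50687852·0.48545062) = 56.293884
y = r_b·(sin φ − φ·cos φ) = 50.247655·(0.48545062 − 0.50687852·0.87426409) = 2.125724

x=56.293884 y=2.125724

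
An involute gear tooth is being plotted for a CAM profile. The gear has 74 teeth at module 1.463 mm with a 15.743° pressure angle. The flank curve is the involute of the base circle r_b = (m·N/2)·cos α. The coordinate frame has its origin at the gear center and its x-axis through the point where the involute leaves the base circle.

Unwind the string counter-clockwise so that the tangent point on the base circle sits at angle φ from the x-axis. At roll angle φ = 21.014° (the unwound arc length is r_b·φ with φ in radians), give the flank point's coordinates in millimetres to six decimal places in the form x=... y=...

pitch radius r_p = m·N/2 = 1.463·74/2 = 54.131000
base radius r_b = r_p·cos α = 54.131000·cos 15.743° = 52.100459
roll angle φ = 21.014° = 0.36676349 rad
x = r_b·(cos φ + φ·sin φ) = 52.100459·(0.93349283 + 0.36676349·0.35859606) = 55.487654
y = r_b·(sin φ − φ·cos φ) = 52.100459·(0.35859606 − 0.36676349·0.93349283) = 0.845328

x=55.487654 y=0.845328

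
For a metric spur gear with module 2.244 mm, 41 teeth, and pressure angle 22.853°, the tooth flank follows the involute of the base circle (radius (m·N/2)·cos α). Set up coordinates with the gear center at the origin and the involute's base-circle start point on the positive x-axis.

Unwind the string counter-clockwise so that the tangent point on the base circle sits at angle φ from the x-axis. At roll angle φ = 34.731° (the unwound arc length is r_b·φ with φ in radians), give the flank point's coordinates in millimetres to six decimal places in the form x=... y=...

pitch radius r_p = m·N/2 = 2.244·41/2 = 46.002000
base radius r_b = r_p·cos α = 46.002000·cos 22.853° = 42.391041
roll angle φ = 34.731° = 0.60617030 rad
x = r_b·(cos φ + φ·sin φ) = 42.391041·(0.82183591 + 0.60617030·0.56972426) = 49.478222
y = r_b·(sin φ − φ·cos φ) = 42.391041·(0.56972426 − 0.60617030·0.82183591) = 3.033153

x=49.478222 y=3.033153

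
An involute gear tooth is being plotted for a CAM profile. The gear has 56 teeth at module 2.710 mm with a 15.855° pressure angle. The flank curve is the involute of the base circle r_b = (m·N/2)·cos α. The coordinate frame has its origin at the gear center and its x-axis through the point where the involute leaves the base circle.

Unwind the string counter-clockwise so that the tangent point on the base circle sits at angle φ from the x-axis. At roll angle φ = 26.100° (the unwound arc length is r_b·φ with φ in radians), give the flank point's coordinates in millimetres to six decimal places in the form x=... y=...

x=80.178213 y=2.252559

pitch radius r_p = m·N/2 = 2.710·56/2 = 75.880000
base radius r_b = r_p·cos α = 75.880000·cos 15.855° = 72.993235
roll angle φ = 26.100° = 0.45553093 rad
x = r_b·(cos φ + φ·sin φ) = 72.993235·(0.89802758 + 0.45553093·0.43993917) = 80.178213
y = r_b·(sin φ − φ·cos φ) = 72.993235·(0.43993917 − 0.45553093·0.89802758) = 2.252559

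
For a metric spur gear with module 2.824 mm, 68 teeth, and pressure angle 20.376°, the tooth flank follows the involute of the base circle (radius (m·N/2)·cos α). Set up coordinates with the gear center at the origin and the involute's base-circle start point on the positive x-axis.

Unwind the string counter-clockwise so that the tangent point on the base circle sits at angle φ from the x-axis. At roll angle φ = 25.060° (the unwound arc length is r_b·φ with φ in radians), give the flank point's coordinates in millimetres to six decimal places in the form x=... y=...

x=98.210002 y=2.462661

pitch radius r_p = m·N/2 = 2.824·68/2 = 96.016000
base radius r_b = r_p·cos α = 96.016000·cos 20.376° = 90.008079
roll angle φ = 25.060° = 0.43737951 rad
x = r_b·(cos φ + φ·sin φ) = 90.008079·(0.90586473 + 0.43737951·0.42356711) = 98.210002
y = r_b·(sin φ − φ·cos φ) = 90.008079·(0.42356711 − 0.43737951·0.90586473) = 2.462661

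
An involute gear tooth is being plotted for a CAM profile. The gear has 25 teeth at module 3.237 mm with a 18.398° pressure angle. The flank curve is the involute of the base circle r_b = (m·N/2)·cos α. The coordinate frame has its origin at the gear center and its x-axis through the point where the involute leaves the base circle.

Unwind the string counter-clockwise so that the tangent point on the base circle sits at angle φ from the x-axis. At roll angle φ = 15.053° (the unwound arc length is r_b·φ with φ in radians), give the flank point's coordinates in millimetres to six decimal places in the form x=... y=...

x=39.696631 y=0.230487

pitch radius r_p = m·N/2 = 3.237·25/2 = 40.462500
base radius r_b = r_p·cos α = 40.462500·cos 18.398° = 38.394341
roll angle φ = 15.053° = 0.26272441 rad
x = r_b·(cos φ + φ·sin φ) = 38.394341·(0.96568600 + 0.26272441·0.25971244) = 39.696631
y = r_b·(sin φ − φ·cos φ) = 38.394341·(0.25971244 − 0.26272441·0.96568600) = 0.230487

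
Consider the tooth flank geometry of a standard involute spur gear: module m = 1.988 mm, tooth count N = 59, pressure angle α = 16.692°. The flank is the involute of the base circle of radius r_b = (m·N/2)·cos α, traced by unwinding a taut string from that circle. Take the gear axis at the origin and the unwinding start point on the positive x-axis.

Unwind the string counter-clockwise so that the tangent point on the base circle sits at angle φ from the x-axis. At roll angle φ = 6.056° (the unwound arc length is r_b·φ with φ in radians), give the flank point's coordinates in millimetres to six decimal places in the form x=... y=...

x=56.487724 y=0.022086

pitch radius r_p = m·N/2 = 1.988·59/2 = 58.646000
base radius r_b = r_p·cos α = 58.646000·cos 16.692° = 56.174811
roll angle φ = 6.056° = 0.10569714 rad
x = r_b·(cos φ + φ·sin φ) = 56.174811·(0.99441926 + 0.10569714·0.10550044) = 56.487724
y = r_b·(sin φ − φ·cos φ) = 56.174811·(0.10550044 − 0.10569714·0.99441926) = 0.022086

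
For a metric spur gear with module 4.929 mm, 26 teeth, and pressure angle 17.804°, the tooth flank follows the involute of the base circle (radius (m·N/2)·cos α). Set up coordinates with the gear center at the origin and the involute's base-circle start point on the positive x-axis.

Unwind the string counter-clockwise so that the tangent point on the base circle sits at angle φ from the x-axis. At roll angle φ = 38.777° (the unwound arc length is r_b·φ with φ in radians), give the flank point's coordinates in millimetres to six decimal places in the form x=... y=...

pitch radius r_p = m·N/2 = 4.929·26/2 = 64.077000
base radius r_b = r_p·cos α = 64.077000·cos 17.804° = 61.008227
roll angle φ = 38.777° = 0.67678632 rad
x = r_b·(cos φ + φ·sin φ) = 61.008227·(0.77958944 + 0.67678632·0.62629091) = 73.420630
y = r_b·(sin φ − φ·cos φ) = 61.008227·(0.62629091 − 0.67678632·0.77958944) = 6.020014

x=73.420630 y=6.020014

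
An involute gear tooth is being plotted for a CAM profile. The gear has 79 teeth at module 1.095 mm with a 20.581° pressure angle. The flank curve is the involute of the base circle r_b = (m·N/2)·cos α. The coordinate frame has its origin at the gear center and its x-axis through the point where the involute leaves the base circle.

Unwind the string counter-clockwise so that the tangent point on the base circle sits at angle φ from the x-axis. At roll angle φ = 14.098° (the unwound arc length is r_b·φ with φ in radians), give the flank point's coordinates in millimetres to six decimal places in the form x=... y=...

x=41.699237 y=0.199858

pitch radius r_p = m·N/2 = 1.095·79/2 = 43.252500
base radius r_b = r_p·cos α = 43.252500·cos 20.581° = 40.491959
roll angle φ = 14.098° = 0.24605652 rad
x = r_b·(cos φ + φ·sin φ) = 40.491959·(0.96988052 + 0.24605652·0.24358116) = 41.699237
y = r_b·(sin φ − φ·cos φ) = 40.491959·(0.24358116 − 0.24605652·0.96988052) = 0.199858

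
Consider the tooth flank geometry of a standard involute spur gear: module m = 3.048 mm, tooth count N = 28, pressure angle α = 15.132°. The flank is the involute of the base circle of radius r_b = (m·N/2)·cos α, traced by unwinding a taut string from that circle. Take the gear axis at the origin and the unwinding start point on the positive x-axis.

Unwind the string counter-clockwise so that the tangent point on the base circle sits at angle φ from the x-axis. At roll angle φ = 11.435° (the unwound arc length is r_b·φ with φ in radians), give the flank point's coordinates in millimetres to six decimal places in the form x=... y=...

x=42.004661 y=0.108719

pitch radius r_p = m·N/2 = 3.048·28/2 = 42.672000
base radius r_b = r_p·cos α = 42.672000·cos 15.132° = 41.192433
roll angle φ = 11.435° = 0.19957840 rad
x = r_b·(cos φ + φ·sin φ) = 41.192433·(0.98015025 + 0.19957840·0.19825612) = 42.004661
y = r_b·(sin φ − φ·cos φ) = 41.192433·(0.19825612 − 0.19957840·0.98015025) = 0.108719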